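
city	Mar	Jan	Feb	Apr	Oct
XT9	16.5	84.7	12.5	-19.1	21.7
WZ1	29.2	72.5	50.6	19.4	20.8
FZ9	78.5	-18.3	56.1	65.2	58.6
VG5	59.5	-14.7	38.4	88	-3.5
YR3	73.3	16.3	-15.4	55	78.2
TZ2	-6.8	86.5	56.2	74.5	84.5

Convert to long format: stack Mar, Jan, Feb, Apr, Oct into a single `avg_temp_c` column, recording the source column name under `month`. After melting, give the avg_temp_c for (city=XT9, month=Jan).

Unpivoting turns each (city, wide-column) pair into one long row.
The wide cell at row XT9, column Jan holds 84.7, so the long row (XT9, Jan) has avg_temp_c=84.7.

84.7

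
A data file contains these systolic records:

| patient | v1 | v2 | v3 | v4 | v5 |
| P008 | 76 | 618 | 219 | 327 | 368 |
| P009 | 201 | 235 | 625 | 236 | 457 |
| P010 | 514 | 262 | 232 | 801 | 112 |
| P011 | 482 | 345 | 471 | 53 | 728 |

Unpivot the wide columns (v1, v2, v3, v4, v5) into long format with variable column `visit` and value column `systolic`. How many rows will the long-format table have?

20

4 patient values × 5 melted columns = 20 rows.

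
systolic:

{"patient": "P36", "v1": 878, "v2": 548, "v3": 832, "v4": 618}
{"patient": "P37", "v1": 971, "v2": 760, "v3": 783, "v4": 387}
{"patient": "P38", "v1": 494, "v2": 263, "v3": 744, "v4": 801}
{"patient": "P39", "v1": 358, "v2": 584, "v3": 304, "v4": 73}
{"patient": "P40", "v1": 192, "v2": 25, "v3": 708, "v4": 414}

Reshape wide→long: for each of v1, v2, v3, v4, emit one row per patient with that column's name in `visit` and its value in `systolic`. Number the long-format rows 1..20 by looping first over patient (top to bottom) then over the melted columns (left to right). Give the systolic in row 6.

760

20 rows total (5 × 4). Row 6: index ⌊(6-1)/4⌋ = 1 into patient → P37; (6-1) mod 4 = 1 into the melted columns → v2.
So row 6 is (P37, v2, 760); systolic = 760.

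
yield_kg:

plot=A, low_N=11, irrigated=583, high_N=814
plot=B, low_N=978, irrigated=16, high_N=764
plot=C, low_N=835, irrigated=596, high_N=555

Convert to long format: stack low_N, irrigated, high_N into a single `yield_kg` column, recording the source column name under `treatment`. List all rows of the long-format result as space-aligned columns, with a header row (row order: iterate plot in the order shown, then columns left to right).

plot  treatment  yield_kg
A     low_N      11      
A     irrigated  583     
A     high_N     814     
B     low_N      978     
B     irrigated  16      
B     high_N     764     
C     low_N      835     
C     irrigated  596     
C     high_N     555     

Each (plot, column) pair becomes one row: 3 × 3 = 9 rows.
For example, (A, low_N) → yield_kg=11.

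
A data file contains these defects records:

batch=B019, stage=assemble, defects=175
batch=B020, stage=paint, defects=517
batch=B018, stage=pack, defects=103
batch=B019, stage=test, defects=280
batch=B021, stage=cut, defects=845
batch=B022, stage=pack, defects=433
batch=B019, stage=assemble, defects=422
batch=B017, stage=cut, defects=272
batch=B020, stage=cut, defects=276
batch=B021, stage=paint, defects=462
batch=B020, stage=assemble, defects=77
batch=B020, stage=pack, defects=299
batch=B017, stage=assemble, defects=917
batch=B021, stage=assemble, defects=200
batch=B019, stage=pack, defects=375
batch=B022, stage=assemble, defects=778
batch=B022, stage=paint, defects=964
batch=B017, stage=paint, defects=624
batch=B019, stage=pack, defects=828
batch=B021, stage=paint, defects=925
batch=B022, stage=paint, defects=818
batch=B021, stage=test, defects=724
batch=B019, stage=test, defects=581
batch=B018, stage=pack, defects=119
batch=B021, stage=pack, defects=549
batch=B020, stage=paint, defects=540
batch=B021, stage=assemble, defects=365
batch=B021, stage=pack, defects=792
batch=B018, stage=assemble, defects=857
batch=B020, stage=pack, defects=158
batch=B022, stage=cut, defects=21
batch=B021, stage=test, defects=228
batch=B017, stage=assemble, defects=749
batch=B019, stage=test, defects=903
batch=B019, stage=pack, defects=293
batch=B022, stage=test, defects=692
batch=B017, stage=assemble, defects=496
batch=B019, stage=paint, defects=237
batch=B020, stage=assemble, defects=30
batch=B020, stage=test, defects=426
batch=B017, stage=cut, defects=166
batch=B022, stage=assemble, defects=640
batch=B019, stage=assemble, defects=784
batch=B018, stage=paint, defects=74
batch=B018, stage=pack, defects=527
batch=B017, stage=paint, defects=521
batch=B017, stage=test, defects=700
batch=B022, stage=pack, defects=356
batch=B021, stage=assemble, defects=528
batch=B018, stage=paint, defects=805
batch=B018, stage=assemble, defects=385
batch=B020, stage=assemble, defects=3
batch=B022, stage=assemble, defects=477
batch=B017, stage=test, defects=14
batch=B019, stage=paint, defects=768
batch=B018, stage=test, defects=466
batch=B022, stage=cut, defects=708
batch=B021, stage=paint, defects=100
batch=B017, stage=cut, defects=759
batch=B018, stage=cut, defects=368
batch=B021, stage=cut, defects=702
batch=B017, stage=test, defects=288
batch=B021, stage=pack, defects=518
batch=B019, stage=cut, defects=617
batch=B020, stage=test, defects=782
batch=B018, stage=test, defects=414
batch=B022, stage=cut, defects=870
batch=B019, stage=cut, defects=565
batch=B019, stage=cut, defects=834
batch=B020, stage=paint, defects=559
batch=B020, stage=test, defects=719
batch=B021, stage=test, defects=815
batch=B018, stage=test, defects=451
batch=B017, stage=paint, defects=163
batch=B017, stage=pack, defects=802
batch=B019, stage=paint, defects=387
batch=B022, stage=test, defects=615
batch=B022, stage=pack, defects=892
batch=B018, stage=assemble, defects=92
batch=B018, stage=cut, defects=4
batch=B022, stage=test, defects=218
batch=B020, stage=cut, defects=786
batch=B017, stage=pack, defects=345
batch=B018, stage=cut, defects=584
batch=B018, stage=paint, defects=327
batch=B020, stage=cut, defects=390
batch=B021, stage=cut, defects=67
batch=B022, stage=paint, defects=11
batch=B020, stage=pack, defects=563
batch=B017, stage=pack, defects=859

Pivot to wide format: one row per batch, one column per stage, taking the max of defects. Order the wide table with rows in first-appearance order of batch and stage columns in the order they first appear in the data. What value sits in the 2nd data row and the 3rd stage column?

563

With rows in first-appearance order of batch, row 2 is batch=B020. stage columns in first-appearance order: assemble, paint, pack, test, cut; column 3 is pack.
Long rows with batch=B020, stage=pack: max(299, 158, 563) = 563.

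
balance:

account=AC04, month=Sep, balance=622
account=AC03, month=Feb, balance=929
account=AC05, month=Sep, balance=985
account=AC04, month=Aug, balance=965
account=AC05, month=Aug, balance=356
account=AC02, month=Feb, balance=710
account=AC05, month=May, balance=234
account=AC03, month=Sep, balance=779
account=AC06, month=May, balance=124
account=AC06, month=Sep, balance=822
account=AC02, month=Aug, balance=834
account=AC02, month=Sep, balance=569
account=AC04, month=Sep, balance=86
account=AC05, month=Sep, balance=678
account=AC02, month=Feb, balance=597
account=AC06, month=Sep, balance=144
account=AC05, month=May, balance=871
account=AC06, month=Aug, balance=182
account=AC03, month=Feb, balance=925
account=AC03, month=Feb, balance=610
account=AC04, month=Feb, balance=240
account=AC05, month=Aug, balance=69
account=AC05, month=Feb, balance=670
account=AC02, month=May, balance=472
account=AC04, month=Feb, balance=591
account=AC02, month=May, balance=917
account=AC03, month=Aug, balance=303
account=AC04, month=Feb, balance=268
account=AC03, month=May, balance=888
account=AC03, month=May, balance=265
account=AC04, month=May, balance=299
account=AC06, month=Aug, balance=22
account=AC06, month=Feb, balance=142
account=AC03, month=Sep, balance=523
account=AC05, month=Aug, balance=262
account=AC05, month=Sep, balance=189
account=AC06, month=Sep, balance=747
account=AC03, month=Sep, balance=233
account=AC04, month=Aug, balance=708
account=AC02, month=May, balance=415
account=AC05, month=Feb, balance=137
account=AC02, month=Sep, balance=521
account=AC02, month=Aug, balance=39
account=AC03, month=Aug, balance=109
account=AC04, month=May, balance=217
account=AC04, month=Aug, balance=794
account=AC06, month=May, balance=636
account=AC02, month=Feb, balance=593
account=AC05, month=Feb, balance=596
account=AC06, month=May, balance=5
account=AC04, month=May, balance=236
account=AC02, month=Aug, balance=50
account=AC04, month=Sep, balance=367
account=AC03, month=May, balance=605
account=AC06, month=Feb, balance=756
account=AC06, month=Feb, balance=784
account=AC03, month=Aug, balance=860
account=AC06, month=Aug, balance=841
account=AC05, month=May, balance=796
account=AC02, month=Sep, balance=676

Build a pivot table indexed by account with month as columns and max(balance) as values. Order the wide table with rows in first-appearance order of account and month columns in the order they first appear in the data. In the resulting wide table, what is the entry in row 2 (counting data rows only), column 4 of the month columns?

With rows in first-appearance order of account, row 2 is account=AC03. month columns in first-appearance order: Sep, Feb, Aug, May; column 4 is May.
Long rows with account=AC03, month=May: max(888, 265, 605) = 888.

888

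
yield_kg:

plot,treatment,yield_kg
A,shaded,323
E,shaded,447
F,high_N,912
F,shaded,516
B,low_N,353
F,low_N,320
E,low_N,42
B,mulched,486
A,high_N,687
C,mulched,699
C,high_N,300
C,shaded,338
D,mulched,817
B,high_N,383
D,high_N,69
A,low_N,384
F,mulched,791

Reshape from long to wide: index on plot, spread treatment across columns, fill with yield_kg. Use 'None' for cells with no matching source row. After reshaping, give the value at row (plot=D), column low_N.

No long-format row has plot=D and treatment=low_N, so the cell is None.

None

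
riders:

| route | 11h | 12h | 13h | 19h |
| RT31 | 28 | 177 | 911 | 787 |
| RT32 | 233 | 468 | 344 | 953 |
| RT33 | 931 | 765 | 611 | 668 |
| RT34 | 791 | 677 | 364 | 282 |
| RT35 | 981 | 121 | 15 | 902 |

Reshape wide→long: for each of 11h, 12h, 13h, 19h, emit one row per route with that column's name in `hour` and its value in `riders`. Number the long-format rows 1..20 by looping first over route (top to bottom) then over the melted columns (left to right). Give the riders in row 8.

953

20 rows total (5 × 4). Row 8: index ⌊(8-1)/4⌋ = 1 into route → RT32; (8-1) mod 4 = 3 into the melted columns → 19h.
So row 8 is (RT32, 19h, 953); riders = 953.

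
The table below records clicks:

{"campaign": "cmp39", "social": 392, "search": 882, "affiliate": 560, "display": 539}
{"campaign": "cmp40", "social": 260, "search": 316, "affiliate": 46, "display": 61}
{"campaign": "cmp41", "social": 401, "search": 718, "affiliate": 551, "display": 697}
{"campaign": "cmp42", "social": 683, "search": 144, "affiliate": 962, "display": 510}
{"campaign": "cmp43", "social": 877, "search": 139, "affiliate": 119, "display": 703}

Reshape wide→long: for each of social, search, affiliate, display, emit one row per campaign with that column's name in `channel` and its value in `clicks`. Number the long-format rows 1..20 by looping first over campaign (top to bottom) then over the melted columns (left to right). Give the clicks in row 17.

877

20 rows total (5 × 4). Row 17: index ⌊(17-1)/4⌋ = 4 into campaign → cmp43; (17-1) mod 4 = 0 into the melted columns → social.
So row 17 is (cmp43, social, 877); clicks = 877.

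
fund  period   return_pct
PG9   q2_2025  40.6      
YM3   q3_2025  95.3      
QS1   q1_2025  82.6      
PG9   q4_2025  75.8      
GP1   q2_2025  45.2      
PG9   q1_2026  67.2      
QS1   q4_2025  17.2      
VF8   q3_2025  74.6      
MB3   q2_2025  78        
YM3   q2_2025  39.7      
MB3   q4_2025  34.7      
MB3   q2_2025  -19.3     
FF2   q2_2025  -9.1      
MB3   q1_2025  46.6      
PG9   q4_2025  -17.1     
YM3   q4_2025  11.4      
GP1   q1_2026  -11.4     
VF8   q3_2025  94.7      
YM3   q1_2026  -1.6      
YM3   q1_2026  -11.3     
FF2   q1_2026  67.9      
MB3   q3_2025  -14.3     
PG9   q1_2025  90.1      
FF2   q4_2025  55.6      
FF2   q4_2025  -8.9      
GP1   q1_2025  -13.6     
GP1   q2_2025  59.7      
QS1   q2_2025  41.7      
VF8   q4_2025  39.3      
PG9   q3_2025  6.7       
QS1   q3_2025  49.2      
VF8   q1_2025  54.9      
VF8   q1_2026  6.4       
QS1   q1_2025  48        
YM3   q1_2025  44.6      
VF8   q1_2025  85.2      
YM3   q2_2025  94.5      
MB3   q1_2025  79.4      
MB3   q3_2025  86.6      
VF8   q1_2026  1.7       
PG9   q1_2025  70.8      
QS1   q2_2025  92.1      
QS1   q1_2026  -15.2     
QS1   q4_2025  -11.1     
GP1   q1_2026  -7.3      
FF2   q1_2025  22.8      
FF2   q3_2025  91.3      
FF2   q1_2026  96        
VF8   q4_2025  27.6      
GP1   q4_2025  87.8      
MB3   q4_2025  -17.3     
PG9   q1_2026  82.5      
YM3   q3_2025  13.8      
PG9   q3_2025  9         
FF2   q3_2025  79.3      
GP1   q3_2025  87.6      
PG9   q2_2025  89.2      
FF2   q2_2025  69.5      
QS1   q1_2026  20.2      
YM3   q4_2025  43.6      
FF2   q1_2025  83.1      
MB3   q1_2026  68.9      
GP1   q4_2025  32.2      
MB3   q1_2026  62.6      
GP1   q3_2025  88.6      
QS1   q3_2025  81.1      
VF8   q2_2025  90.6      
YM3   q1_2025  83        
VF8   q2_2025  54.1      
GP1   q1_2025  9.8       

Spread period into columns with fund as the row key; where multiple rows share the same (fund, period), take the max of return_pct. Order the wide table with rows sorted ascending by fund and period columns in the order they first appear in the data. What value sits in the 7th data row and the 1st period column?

With rows sorted ascending by fund, row 7 is fund=YM3. period columns in first-appearance order: q2_2025, q3_2025, q1_2025, q4_2025, q1_2026; column 1 is q2_2025.
Long rows with fund=YM3, period=q2_2025: max(39.7, 94.5) = 94.5.

94.5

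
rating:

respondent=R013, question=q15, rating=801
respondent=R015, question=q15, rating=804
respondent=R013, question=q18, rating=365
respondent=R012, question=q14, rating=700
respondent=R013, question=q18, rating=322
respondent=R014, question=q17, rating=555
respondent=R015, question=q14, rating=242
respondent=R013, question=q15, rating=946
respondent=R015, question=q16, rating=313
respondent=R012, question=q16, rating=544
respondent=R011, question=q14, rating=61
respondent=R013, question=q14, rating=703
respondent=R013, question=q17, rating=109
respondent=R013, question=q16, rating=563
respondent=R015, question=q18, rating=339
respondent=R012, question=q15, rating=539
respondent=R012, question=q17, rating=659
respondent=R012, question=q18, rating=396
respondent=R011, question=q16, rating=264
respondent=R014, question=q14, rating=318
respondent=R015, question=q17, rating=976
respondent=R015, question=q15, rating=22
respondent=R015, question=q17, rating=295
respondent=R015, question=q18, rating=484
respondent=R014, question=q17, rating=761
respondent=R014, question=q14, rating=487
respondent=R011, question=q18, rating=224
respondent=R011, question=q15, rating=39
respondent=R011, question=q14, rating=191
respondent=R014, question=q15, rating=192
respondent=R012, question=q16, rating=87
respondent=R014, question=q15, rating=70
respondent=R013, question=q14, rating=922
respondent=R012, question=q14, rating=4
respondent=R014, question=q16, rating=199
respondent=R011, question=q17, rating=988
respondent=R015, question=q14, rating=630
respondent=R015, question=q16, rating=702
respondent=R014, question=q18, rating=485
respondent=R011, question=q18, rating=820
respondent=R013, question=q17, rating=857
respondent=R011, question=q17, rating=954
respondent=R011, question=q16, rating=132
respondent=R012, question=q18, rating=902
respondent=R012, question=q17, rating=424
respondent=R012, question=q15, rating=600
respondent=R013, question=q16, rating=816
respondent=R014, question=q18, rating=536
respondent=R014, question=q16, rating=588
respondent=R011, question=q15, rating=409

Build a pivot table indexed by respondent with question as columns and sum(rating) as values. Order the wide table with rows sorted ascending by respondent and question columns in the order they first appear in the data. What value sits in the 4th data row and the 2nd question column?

1021

With rows sorted ascending by respondent, row 4 is respondent=R014. question columns in first-appearance order: q15, q18, q14, q17, q16; column 2 is q18.
Long rows with respondent=R014, question=q18: 485 + 536 = 1021.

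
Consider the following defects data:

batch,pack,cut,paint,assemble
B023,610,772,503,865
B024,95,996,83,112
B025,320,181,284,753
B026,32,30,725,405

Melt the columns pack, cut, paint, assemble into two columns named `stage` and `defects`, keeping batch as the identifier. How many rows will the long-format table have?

4 batch values × 4 melted columns = 16 rows.

16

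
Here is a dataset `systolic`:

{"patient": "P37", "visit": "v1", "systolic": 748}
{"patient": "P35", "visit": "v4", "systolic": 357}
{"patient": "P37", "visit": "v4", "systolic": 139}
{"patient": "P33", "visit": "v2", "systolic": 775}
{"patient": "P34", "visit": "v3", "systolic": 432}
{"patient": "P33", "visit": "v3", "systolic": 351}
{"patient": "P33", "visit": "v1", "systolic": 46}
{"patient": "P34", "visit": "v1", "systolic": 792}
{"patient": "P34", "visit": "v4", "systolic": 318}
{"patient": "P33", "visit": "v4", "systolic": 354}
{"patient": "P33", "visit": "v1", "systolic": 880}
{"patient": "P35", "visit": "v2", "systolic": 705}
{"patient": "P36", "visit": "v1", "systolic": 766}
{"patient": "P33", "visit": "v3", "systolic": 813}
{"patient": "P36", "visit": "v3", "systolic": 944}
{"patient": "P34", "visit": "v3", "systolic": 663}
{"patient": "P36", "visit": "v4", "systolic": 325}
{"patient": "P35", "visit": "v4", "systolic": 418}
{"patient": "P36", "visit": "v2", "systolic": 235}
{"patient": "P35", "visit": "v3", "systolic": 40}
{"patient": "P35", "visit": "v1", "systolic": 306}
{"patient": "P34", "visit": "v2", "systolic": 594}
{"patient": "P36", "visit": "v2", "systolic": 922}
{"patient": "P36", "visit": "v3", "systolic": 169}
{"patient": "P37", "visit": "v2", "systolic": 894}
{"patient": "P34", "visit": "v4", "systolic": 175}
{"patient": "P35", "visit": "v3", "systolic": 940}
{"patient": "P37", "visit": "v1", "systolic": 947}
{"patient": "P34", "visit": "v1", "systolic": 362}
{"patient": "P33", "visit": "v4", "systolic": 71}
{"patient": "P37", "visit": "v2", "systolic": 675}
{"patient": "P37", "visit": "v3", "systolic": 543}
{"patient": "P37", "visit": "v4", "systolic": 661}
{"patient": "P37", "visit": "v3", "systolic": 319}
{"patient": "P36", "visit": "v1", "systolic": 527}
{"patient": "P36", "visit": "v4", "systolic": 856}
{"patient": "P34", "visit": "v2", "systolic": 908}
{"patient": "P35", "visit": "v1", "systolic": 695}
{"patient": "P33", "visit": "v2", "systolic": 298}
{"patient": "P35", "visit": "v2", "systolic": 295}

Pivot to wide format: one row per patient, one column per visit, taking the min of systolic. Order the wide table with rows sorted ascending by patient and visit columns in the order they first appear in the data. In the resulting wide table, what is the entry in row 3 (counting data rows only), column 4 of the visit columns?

40

With rows sorted ascending by patient, row 3 is patient=P35. visit columns in first-appearance order: v1, v4, v2, v3; column 4 is v3.
Long rows with patient=P35, visit=v3: min(40, 940) = 40.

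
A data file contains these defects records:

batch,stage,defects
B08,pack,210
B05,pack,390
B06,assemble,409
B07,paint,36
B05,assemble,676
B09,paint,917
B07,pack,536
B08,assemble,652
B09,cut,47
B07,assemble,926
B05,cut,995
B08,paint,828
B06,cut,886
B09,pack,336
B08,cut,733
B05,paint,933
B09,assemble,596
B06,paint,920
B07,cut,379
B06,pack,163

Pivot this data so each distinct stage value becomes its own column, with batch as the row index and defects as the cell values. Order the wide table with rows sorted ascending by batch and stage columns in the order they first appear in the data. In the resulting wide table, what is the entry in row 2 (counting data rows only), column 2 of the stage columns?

With rows sorted ascending by batch, row 2 is batch=B06. stage columns in first-appearance order: pack, assemble, paint, cut; column 2 is assemble.
Long rows with batch=B06, stage=assemble: defects = 409.

409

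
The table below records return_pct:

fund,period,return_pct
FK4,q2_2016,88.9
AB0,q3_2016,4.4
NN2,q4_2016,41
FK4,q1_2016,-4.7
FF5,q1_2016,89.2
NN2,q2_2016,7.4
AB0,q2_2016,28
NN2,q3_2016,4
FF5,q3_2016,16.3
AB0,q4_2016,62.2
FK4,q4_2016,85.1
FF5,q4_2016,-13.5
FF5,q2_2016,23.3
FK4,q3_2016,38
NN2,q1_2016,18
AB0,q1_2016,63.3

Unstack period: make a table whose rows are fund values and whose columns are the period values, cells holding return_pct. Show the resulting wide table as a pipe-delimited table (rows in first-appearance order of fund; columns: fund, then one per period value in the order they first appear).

Columns: fund plus the 4 distinct period values (q2_2016, q3_2016, q4_2016, q1_2016).
For example, row FK4 column q2_2016 takes return_pct=88.9 from the long row (FK4, q2_2016).

| fund | q2_2016 | q3_2016 | q4_2016 | q1_2016 |
| FK4 | 88.9 | 38 | 85.1 | -4.7 |
| AB0 | 28 | 4.4 | 62.2 | 63.3 |
| NN2 | 7.4 | 4 | 41 | 18 |
| FF5 | 23.3 | 16.3 | -13.5 | 89.2 |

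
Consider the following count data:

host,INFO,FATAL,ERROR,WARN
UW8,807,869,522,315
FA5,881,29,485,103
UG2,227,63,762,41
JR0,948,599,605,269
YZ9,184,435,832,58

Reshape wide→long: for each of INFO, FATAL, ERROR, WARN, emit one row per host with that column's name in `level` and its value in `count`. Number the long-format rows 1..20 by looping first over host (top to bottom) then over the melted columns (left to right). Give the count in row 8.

20 rows total (5 × 4). Row 8: index ⌊(8-1)/4⌋ = 1 into host → FA5; (8-1) mod 4 = 3 into the melted columns → WARN.
So row 8 is (FA5, WARN, 103); count = 103.

103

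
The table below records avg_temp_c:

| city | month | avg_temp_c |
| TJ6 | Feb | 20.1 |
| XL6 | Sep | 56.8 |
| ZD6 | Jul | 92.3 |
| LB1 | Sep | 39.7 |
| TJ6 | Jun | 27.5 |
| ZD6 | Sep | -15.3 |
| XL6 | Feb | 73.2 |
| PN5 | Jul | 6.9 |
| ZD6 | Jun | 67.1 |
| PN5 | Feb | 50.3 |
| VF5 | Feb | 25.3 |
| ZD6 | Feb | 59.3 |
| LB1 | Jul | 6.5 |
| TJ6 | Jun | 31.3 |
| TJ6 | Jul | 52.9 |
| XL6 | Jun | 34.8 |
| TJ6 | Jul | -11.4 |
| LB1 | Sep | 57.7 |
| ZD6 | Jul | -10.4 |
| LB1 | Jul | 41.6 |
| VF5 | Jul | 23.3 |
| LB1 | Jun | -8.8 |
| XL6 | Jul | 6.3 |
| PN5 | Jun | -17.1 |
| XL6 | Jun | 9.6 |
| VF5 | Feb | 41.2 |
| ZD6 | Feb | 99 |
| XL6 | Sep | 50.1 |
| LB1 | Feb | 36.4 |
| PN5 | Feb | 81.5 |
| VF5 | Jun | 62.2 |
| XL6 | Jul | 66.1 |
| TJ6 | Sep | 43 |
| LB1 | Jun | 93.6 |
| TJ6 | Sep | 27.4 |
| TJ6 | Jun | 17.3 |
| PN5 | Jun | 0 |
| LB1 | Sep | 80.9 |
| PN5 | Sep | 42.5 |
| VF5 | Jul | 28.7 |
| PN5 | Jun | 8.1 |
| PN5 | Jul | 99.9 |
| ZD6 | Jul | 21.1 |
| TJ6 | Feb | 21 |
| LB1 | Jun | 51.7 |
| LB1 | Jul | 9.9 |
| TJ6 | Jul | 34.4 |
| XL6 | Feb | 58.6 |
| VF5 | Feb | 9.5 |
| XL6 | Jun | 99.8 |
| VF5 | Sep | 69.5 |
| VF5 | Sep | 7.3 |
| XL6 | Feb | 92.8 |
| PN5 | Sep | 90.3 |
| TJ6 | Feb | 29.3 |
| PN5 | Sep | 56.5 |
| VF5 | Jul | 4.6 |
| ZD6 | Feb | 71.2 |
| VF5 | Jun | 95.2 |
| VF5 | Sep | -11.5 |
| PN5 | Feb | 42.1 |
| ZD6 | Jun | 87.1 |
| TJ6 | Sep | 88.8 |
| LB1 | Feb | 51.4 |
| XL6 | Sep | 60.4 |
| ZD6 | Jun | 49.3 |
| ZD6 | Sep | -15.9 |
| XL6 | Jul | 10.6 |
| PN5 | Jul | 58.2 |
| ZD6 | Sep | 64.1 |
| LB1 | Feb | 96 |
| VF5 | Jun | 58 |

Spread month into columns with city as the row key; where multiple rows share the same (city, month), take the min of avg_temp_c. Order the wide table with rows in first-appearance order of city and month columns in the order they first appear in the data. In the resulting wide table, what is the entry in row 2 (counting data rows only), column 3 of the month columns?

6.3

With rows in first-appearance order of city, row 2 is city=XL6. month columns in first-appearance order: Feb, Sep, Jul, Jun; column 3 is Jul.
Long rows with city=XL6, month=Jul: min(6.3, 66.1, 10.6) = 6.3.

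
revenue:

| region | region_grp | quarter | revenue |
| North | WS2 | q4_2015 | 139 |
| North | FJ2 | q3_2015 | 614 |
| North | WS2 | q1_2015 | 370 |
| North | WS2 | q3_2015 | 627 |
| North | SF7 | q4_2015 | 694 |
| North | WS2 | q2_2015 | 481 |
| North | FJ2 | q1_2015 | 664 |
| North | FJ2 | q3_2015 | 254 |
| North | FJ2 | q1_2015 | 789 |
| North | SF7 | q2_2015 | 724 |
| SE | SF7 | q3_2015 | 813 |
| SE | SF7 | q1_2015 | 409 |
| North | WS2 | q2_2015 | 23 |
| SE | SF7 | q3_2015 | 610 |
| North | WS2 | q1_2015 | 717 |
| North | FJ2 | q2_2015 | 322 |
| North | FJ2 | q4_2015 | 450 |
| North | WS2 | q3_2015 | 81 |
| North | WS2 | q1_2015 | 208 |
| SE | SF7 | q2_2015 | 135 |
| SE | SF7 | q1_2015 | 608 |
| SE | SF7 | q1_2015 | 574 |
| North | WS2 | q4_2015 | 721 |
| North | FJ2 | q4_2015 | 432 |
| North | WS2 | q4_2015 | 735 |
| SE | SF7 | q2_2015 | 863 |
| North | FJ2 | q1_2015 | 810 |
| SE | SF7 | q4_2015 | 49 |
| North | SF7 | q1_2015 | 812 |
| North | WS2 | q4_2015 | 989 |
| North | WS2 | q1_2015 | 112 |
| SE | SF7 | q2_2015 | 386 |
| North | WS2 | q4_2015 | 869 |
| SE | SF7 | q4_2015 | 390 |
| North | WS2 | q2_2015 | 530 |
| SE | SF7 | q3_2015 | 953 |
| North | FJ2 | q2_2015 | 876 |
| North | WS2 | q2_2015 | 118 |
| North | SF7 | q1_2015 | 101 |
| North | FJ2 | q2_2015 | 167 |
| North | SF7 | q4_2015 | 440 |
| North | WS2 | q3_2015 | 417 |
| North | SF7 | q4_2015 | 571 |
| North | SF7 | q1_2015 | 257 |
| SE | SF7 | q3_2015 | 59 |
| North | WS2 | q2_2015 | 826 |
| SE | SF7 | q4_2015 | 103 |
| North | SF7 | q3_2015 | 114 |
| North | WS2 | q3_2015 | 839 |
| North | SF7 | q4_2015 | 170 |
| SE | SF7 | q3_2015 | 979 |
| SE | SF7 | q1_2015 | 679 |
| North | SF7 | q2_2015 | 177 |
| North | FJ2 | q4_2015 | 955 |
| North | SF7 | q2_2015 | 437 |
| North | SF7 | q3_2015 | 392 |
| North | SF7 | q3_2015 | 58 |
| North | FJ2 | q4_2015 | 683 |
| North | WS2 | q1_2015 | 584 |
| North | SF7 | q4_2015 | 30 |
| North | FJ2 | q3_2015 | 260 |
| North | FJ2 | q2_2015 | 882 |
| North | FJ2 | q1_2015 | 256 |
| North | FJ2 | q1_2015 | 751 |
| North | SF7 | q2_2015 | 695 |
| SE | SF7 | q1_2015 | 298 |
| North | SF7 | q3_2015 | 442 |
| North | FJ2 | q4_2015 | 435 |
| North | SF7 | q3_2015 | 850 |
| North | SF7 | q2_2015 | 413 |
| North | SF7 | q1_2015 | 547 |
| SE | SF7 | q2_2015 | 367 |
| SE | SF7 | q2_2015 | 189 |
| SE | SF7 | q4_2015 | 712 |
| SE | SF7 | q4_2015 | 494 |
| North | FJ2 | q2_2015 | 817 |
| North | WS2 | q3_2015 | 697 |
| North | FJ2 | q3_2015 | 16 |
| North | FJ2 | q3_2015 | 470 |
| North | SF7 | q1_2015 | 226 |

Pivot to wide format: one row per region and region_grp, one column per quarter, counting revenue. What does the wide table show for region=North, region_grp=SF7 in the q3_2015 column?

Rows with region=North, region_grp=SF7 and quarter=q3_2015: revenue values are 114, 392, 58, 442, 850.
5 rows match — count = 5.

5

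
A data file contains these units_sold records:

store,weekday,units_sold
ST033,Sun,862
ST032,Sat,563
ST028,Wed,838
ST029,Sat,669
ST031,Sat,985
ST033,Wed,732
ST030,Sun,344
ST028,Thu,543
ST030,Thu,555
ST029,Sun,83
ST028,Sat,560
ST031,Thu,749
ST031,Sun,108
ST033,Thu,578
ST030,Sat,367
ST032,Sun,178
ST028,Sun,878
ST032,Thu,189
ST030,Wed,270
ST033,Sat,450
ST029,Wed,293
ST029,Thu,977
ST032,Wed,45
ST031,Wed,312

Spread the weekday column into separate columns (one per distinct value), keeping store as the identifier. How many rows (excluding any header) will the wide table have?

6

6 distinct store values → 6 rows.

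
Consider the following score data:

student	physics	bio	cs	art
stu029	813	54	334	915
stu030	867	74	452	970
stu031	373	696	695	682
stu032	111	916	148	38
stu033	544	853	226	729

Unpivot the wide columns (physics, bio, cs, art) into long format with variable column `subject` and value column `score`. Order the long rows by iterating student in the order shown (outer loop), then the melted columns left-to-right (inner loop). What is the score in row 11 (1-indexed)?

695

20 rows total (5 × 4). Row 11: index ⌊(11-1)/4⌋ = 2 into student → stu031; (11-1) mod 4 = 2 into the melted columns → cs.
So row 11 is (stu031, cs, 695); score = 695.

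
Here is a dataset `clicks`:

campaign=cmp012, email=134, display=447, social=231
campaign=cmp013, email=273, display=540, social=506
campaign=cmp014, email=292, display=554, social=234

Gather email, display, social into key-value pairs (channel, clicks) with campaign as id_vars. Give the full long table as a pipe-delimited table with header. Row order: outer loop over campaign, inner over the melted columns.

Each (campaign, column) pair becomes one row: 3 × 3 = 9 rows.
For example, (cmp012, email) → clicks=134.

| campaign | channel | clicks |
| cmp012 | email | 134 |
| cmp012 | display | 447 |
| cmp012 | social | 231 |
| cmp013 | email | 273 |
| cmp013 | display | 540 |
| cmp013 | social | 506 |
| cmp014 | email | 292 |
| cmp014 | display | 554 |
| cmp014 | social | 234 |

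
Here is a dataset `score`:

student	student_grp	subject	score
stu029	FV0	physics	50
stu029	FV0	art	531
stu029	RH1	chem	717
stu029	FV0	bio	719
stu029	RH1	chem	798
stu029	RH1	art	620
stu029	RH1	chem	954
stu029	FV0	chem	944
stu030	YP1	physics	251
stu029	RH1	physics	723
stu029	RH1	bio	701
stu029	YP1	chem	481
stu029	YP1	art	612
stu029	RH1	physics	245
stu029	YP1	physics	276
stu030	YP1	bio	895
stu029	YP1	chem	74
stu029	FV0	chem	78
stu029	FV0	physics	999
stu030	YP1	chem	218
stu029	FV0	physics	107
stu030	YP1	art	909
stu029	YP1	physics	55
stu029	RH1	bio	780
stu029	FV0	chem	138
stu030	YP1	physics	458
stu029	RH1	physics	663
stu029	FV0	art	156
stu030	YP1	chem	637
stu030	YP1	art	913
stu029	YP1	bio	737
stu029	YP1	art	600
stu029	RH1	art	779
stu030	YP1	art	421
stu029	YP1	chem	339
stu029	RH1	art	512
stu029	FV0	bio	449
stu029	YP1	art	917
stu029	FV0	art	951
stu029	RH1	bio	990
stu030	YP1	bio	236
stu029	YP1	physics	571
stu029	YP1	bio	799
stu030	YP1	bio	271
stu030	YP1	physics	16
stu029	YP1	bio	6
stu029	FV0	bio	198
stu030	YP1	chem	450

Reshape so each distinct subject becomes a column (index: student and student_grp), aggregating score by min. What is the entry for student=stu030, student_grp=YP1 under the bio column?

236

Rows with student=stu030, student_grp=YP1 and subject=bio: score values are 895, 236, 271.
min(895, 236, 271) = 236.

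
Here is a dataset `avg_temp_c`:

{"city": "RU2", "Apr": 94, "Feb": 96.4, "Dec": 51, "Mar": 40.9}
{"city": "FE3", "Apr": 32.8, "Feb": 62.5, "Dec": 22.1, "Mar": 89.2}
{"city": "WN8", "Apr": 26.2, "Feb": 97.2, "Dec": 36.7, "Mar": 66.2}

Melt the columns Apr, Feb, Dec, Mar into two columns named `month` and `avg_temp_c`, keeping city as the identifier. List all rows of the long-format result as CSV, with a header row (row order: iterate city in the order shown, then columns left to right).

city,month,avg_temp_c
RU2,Apr,94
RU2,Feb,96.4
RU2,Dec,51
RU2,Mar,40.9
FE3,Apr,32.8
FE3,Feb,62.5
FE3,Dec,22.1
FE3,Mar,89.2
WN8,Apr,26.2
WN8,Feb,97.2
WN8,Dec,36.7
WN8,Mar,66.2

Each (city, column) pair becomes one row: 3 × 4 = 12 rows.
For example, (RU2, Apr) → avg_temp_c=94.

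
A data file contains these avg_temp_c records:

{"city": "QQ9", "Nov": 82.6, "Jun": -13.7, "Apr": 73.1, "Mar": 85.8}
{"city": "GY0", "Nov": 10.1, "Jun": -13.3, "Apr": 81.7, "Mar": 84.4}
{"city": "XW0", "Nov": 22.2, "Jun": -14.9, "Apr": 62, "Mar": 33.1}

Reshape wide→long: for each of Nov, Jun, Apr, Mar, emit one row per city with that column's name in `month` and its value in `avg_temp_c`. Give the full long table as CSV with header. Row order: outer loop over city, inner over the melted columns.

Each (city, column) pair becomes one row: 3 × 4 = 12 rows.
For example, (QQ9, Nov) → avg_temp_c=82.6.

city,month,avg_temp_c
QQ9,Nov,82.6
QQ9,Jun,-13.7
QQ9,Apr,73.1
QQ9,Mar,85.8
GY0,Nov,10.1
GY0,Jun,-13.3
GY0,Apr,81.7
GY0,Mar,84.4
XW0,Nov,22.2
XW0,Jun,-14.9
XW0,Apr,62
XW0,Mar,33.1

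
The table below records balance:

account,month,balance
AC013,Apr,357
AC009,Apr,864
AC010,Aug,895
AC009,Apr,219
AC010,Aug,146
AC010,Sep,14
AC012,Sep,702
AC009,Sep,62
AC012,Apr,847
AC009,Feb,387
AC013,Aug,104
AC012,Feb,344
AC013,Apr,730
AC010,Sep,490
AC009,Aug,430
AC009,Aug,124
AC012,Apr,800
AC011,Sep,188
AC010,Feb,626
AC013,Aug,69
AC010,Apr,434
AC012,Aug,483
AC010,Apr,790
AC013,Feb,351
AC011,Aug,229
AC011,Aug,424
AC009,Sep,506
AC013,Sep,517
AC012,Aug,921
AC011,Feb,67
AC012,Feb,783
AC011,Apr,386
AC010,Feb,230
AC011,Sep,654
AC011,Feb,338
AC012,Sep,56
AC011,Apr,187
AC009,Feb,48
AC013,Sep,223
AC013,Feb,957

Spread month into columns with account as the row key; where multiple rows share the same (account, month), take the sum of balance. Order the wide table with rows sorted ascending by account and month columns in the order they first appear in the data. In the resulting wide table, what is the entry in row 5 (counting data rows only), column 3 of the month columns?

740

With rows sorted ascending by account, row 5 is account=AC013. month columns in first-appearance order: Apr, Aug, Sep, Feb; column 3 is Sep.
Long rows with account=AC013, month=Sep: 517 + 223 = 740.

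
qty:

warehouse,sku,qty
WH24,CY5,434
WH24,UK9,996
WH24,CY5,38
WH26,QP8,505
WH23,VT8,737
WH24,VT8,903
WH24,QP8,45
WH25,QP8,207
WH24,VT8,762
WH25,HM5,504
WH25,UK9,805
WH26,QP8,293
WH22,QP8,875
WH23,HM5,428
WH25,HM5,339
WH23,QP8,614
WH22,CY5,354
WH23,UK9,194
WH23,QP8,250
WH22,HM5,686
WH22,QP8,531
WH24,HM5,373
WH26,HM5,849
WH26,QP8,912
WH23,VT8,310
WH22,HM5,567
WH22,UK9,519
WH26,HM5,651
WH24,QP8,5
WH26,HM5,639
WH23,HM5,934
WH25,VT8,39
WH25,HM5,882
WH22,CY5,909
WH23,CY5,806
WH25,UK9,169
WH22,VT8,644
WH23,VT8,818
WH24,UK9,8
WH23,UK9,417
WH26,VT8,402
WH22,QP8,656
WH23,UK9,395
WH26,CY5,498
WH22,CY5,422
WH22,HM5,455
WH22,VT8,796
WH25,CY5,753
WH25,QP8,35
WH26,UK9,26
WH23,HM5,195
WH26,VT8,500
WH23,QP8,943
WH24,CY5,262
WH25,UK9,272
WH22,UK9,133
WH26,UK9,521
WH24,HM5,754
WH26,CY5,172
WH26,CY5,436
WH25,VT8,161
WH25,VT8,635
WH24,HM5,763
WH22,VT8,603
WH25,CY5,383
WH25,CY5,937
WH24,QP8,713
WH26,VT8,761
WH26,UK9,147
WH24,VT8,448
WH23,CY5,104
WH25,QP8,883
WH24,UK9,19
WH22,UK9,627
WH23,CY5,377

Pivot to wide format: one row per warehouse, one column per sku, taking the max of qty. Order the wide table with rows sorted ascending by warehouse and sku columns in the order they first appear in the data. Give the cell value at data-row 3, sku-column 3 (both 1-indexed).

With rows sorted ascending by warehouse, row 3 is warehouse=WH24. sku columns in first-appearance order: CY5, UK9, QP8, VT8, HM5; column 3 is QP8.
Long rows with warehouse=WH24, sku=QP8: max(45, 5, 713) = 713.

713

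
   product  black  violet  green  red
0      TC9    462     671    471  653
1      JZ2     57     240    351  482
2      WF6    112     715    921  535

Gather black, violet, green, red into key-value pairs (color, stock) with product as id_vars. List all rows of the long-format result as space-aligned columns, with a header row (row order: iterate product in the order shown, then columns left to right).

product  color   stock
TC9      black   462  
TC9      violet  671  
TC9      green   471  
TC9      red     653  
JZ2      black   57   
JZ2      violet  240  
JZ2      green   351  
JZ2      red     482  
WF6      black   112  
WF6      violet  715  
WF6      green   921  
WF6      red     535  

Each (product, column) pair becomes one row: 3 × 4 = 12 rows.
For example, (TC9, black) → stock=462.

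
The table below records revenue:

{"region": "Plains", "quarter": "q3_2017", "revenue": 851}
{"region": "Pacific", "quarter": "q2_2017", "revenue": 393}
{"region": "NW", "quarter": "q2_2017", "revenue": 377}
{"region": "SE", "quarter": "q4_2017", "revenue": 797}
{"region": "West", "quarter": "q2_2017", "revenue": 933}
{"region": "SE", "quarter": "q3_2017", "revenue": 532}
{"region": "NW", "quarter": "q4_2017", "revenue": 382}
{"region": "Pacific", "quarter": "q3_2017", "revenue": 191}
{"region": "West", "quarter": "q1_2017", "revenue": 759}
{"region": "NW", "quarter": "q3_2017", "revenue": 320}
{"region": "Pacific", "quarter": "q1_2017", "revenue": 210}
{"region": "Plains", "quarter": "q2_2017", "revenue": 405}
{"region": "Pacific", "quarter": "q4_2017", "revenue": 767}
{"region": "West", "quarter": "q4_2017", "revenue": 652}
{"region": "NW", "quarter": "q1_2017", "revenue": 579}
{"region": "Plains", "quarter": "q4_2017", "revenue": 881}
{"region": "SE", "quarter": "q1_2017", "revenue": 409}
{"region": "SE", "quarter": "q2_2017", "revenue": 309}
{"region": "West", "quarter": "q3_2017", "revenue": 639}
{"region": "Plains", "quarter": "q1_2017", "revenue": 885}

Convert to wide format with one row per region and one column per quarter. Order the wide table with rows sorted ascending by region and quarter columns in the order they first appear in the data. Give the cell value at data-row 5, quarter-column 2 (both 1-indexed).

933

With rows sorted ascending by region, row 5 is region=West. quarter columns in first-appearance order: q3_2017, q2_2017, q4_2017, q1_2017; column 2 is q2_2017.
Long rows with region=West, quarter=q2_2017: revenue = 933.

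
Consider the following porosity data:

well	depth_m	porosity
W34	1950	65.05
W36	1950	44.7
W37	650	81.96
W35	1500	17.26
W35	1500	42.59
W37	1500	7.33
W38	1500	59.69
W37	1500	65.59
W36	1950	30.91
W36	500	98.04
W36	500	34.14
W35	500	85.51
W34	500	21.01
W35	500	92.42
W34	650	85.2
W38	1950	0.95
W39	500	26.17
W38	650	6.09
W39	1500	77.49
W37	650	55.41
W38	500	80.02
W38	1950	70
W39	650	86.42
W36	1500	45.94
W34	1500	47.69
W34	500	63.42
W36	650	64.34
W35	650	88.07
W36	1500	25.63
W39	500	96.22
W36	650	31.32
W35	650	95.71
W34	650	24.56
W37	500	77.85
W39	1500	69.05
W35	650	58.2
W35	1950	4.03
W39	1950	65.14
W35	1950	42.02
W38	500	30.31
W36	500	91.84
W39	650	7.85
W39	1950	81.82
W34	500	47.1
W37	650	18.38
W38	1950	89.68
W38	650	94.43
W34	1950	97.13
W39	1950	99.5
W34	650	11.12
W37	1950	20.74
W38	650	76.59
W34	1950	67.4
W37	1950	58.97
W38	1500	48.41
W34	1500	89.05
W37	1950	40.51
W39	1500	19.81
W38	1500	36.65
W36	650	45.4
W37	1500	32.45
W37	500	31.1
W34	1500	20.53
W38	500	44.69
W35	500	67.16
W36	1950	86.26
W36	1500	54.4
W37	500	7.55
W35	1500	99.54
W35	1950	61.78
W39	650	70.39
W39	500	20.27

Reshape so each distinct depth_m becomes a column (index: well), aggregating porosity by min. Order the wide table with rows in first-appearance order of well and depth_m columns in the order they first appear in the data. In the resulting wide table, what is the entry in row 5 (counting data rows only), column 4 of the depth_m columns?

30.31

With rows in first-appearance order of well, row 5 is well=W38. depth_m columns in first-appearance order: 1950, 650, 1500, 500; column 4 is 500.
Long rows with well=W38, depth_m=500: min(80.02, 30.31, 44.69) = 30.31.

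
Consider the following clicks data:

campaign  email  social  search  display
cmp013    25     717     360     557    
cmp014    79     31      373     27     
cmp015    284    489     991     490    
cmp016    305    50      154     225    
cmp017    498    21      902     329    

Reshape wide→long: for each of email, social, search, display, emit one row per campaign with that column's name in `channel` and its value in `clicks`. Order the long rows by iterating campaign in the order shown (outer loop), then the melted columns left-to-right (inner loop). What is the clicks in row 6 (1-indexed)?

31

20 rows total (5 × 4). Row 6: index ⌊(6-1)/4⌋ = 1 into campaign → cmp014; (6-1) mod 4 = 1 into the melted columns → social.
So row 6 is (cmp014, social, 31); clicks = 31.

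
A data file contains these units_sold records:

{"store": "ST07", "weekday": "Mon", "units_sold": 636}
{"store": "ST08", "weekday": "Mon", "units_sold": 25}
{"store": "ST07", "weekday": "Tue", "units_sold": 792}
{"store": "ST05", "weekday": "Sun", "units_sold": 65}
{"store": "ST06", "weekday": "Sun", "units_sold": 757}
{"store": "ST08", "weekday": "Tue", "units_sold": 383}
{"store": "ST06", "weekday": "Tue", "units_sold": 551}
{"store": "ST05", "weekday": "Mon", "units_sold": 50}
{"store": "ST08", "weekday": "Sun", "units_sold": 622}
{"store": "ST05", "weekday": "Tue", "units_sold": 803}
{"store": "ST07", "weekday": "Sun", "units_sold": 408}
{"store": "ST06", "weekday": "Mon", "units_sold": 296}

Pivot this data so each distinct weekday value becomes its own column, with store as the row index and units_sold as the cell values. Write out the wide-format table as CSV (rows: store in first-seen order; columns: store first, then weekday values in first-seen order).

Columns: store plus the 3 distinct weekday values (Mon, Tue, Sun).
For example, row ST07 column Mon takes units_sold=636 from the long row (ST07, Mon).

store,Mon,Tue,Sun
ST07,636,792,408
ST08,25,383,622
ST05,50,803,65
ST06,296,551,757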